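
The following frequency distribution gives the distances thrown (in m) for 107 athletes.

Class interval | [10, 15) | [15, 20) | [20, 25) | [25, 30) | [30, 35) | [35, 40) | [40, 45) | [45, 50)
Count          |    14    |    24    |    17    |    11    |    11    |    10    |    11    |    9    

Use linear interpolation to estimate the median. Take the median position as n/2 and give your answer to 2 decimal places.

Cumulative frequencies: 14, 38, 55, 66, 77, 87, 98, 107
n = 107; position = n/2 = 53.5.
This falls in the class [20, 25): L = 20, F = 38, f = 17, h = 5.
Median ≈ 20 + ((53.5 − 38) / 17) × 5 = 24.5588

24.56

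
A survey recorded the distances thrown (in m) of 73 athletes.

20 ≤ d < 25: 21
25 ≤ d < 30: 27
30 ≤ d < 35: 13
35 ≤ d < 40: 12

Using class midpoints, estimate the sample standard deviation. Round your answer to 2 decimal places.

Midpoints: 22.5, 27.5, 32.5, 37.5
n = 73, Σfm = 2087.5, mean = 28.5959
Σfm² = 61656.25
Σf(m − x̄)² = Σfm² − (Σfm)²/n = 61656.25 − 2087.5²/73 = 1962.3288
Sample variance = 1962.3288 / 72 = 27.2546
Standard deviation = √27.2546 = 5.2206

5.22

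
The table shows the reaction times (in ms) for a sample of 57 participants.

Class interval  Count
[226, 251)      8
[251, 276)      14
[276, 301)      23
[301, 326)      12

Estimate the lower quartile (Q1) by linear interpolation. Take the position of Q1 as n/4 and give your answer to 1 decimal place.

Cumulative frequencies: 8, 22, 45, 57
n = 57; position = n/4 = 14.25.
This falls in the class [251, 276): L = 251, F = 8, f = 14, h = 25.
Lower quartile ≈ 251 + ((14.25 − 8) / 14) × 25 = 262.1607

262.2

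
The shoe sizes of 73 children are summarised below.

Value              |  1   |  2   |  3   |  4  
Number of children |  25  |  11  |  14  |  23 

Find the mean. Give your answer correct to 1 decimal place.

Values: 1, 2, 3, 4
Σfx = 25×1 + 11×2 + 14×3 + 23×4 = 181
n = Σf = 73
Mean = 181 / 73 = 2.4795

2.5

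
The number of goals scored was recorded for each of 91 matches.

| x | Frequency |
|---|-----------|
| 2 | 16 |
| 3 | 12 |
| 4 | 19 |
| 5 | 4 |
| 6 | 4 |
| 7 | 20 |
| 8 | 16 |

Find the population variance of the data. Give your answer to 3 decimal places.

Values: 2, 3, 4, 5, 6, 7, 8
n = 91, Σfx = 456, mean = 5.0110
Σfx² = 2724
Σf(x − x̄)² = Σfx² − (Σfx)²/n = 2724 − 456²/91 = 438.9890
Population variance = 438.9890 / 91 = 4.8241

4.824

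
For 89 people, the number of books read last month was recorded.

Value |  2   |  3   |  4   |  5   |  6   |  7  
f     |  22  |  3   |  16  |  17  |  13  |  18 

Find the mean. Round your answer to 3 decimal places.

Values: 2, 3, 4, 5, 6, 7
Σfx = 22×2 + 3×3 + 16×4 + 17×5 + 13×6 + 18×7 = 406
n = Σf = 89
Mean = 406 / 89 = 4.5618

4.562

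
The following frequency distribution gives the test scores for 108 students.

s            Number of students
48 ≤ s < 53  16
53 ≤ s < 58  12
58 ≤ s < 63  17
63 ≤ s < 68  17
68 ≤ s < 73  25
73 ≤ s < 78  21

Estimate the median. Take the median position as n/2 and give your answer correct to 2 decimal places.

Cumulative frequencies: 16, 28, 45, 62, 87, 108
n = 108; position = n/2 = 54.
This falls in the class 63 ≤ s < 68: L = 63, F = 45, f = 17, h = 5.
Median ≈ 63 + ((54 − 45) / 17) × 5 = 65.6471

65.65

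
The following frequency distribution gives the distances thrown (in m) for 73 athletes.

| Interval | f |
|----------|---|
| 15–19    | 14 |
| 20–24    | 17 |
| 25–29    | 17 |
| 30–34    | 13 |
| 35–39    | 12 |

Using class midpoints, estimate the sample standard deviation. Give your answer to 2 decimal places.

Midpoints: 17, 22, 27, 32, 37
n = 73, Σfm = 1931, mean = 26.4521
Σfm² = 54407
Σf(m − x̄)² = Σfm² − (Σfm)²/n = 54407 − 1931²/73 = 3328.0822
Sample variance = 3328.0822 / 72 = 46.2234
Standard deviation = √46.2234 = 6.7988

6.80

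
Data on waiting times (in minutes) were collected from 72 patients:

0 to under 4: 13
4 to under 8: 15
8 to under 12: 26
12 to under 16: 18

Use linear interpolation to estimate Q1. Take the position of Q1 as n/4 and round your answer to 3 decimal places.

5.333

Cumulative frequencies: 13, 28, 54, 72
n = 72; position = n/4 = 18.
This falls in the class 4 to under 8: L = 4, F = 13, f = 15, h = 4.
Lower quartile ≈ 4 + ((18 − 13) / 15) × 4 = 5.3333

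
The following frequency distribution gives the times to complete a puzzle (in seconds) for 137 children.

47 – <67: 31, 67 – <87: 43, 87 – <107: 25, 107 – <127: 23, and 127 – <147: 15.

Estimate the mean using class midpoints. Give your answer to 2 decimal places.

Midpoints: 57, 77, 97, 117, 137
Σfm = 31×57 + 43×77 + 25×97 + 23×117 + 15×137 = 12249
n = Σf = 137
Mean = 12249 / 137 = 89.4088

89.41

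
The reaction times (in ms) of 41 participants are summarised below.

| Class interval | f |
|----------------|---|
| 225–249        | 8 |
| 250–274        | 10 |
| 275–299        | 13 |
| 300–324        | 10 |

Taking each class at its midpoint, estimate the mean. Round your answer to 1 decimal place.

277.2

Midpoints: 237, 262, 287, 312
Σfm = 8×237 + 10×262 + 13×287 + 10×312 = 11367
n = Σf = 41
Mean = 11367 / 41 = 277.2439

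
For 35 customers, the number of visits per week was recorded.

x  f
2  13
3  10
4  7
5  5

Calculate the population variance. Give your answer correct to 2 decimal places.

1.13

Values: 2, 3, 4, 5
n = 35, Σfx = 109, mean = 3.1143
Σfx² = 379
Σf(x − x̄)² = Σfx² − (Σfx)²/n = 379 − 109²/35 = 39.5429
Population variance = 39.5429 / 35 = 1.1298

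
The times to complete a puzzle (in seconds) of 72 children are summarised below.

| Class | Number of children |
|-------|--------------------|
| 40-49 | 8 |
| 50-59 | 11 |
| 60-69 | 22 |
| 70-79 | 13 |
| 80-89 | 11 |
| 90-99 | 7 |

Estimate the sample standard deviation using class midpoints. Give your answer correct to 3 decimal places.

Midpoints: 44.5, 54.5, 64.5, 74.5, 84.5, 94.5
n = 72, Σfm = 4934, mean = 68.5278
Σfm² = 353248
Σf(m − x̄)² = Σfm² − (Σfm)²/n = 353248 − 4934²/72 = 15131.9444
Sample variance = 15131.9444 / 71 = 213.1260
Standard deviation = √213.1260 = 14.5988

14.599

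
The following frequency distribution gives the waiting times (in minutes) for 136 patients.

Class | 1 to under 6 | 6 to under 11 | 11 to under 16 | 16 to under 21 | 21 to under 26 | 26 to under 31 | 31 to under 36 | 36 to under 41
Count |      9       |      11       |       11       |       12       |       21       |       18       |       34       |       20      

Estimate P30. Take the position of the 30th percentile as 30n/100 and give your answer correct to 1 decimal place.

Cumulative frequencies: 9, 20, 31, 43, 64, 82, 116, 136
n = 136; position = 30n/100 = 40.8.
This falls in the class 16 to under 21: L = 16, F = 31, f = 12, h = 5.
30th percentile ≈ 16 + ((40.8 − 31) / 12) × 5 = 20.0833

20.1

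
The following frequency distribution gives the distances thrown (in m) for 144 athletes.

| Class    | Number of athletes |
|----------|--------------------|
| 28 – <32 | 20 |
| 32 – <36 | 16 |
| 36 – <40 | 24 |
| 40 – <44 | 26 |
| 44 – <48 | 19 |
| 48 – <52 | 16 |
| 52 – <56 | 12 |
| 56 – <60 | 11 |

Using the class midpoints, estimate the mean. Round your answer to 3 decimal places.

Midpoints: 30, 34, 38, 42, 46, 50, 54, 58
Σfm = 20×30 + 16×34 + 24×38 + 26×42 + 19×46 + 16×50 + 12×54 + 11×58 = 6108
n = Σf = 144
Mean = 6108 / 144 = 42.4167

42.417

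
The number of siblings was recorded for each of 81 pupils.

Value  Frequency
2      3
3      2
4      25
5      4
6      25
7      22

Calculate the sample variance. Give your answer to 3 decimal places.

Values: 2, 3, 4, 5, 6, 7
n = 81, Σfx = 436, mean = 5.3827
Σfx² = 2508
Σf(x − x̄)² = Σfx² − (Σfx)²/n = 2508 − 436²/81 = 161.1358
Sample variance = 161.1358 / 80 = 2.0142

2.014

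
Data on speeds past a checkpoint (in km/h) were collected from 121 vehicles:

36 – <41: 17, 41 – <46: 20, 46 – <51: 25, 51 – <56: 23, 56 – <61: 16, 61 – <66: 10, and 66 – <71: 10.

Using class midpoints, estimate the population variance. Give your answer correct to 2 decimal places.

Midpoints: 38.5, 43.5, 48.5, 53.5, 58.5, 63.5, 68.5
n = 121, Σfm = 6223.5, mean = 51.4339
Σfm² = 329682.25
Σf(m − x̄)² = Σfm² − (Σfm)²/n = 329682.25 − 6223.5²/121 = 9583.4711
Population variance = 9583.4711 / 121 = 79.2022

79.20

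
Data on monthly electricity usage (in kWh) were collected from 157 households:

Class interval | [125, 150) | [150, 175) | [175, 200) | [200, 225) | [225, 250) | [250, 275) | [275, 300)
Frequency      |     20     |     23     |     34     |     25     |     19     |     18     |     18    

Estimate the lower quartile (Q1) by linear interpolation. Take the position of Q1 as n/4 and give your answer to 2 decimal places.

Cumulative frequencies: 20, 43, 77, 102, 121, 139, 157
n = 157; position = n/4 = 39.25.
This falls in the class [150, 175): L = 150, F = 20, f = 23, h = 25.
Lower quartile ≈ 150 + ((39.25 − 20) / 23) × 25 = 170.9239

170.92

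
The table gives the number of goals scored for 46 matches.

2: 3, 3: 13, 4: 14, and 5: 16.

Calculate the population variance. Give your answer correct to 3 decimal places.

Values: 2, 3, 4, 5
n = 46, Σfx = 181, mean = 3.9348
Σfx² = 753
Σf(x − x̄)² = Σfx² − (Σfx)²/n = 753 − 181²/46 = 40.8043
Population variance = 40.8043 / 46 = 0.8871

0.887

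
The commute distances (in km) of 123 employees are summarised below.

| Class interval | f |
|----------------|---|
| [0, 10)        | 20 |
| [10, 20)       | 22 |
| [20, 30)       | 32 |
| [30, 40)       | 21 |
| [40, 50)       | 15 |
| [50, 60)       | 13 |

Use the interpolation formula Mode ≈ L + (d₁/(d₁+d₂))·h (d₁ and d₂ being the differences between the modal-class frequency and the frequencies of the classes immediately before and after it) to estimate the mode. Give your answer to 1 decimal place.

24.8

Modal class: [20, 30) (highest frequency 32).
d₁ = 32 − 22 = 10, d₂ = 32 − 21 = 11
Mode ≈ 20 + (10/(10+11)) × 10 = 20 + 4.7619 = 24.7619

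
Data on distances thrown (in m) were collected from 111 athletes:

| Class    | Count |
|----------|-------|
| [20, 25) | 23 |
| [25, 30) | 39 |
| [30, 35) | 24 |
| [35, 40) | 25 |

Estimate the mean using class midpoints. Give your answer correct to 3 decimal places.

Midpoints: 22.5, 27.5, 32.5, 37.5
Σfm = 23×22.5 + 39×27.5 + 24×32.5 + 25×37.5 = 3307.5
n = Σf = 111
Mean = 3307.5 / 111 = 29.7973

29.797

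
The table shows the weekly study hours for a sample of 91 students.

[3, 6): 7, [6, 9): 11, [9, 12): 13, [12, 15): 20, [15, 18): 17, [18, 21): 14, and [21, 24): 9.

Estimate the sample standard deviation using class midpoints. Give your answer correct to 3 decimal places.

5.208

Midpoints: 4.5, 7.5, 10.5, 13.5, 16.5, 19.5, 22.5
n = 91, Σfm = 1276.5, mean = 14.0275
Σfm² = 20346.75
Σf(m − x̄)² = Σfm² − (Σfm)²/n = 20346.75 − 1276.5²/91 = 2440.6813
Sample variance = 2440.6813 / 90 = 27.1187
Standard deviation = √27.1187 = 5.2076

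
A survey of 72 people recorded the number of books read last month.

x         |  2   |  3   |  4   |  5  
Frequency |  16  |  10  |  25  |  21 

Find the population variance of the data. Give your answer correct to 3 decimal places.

Values: 2, 3, 4, 5
n = 72, Σfx = 267, mean = 3.7083
Σfx² = 1079
Σf(x − x̄)² = Σfx² − (Σfx)²/n = 1079 − 267²/72 = 88.8750
Population variance = 88.8750 / 72 = 1.2344

1.234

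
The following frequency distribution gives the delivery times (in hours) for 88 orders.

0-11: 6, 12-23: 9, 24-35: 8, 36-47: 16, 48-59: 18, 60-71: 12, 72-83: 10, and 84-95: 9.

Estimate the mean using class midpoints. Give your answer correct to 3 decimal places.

Midpoints: 5.5, 17.5, 29.5, 41.5, 53.5, 65.5, 77.5, 89.5
Σfm = 6×5.5 + 9×17.5 + 8×29.5 + 16×41.5 + 18×53.5 + 12×65.5 + 10×77.5 + 9×89.5 = 4420
n = Σf = 88
Mean = 4420 / 88 = 50.2273

50.227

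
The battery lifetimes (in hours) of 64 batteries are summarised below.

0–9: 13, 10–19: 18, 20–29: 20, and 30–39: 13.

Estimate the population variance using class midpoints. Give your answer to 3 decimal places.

106.226

Midpoints: 4.5, 14.5, 24.5, 34.5
n = 64, Σfm = 1258, mean = 19.6562
Σfm² = 31526
Σf(m − x̄)² = Σfm² − (Σfm)²/n = 31526 − 1258²/64 = 6798.4375
Population variance = 6798.4375 / 64 = 106.2256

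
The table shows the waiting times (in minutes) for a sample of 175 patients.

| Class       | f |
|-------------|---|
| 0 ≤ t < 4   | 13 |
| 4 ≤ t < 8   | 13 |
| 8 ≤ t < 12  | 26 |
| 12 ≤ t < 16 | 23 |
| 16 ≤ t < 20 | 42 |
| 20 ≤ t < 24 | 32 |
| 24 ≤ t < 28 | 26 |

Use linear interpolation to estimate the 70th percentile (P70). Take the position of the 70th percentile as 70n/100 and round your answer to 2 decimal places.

20.69

Cumulative frequencies: 13, 26, 52, 75, 117, 149, 175
n = 175; position = 70n/100 = 122.5.
This falls in the class 20 ≤ t < 24: L = 20, F = 117, f = 32, h = 4.
70th percentile ≈ 20 + ((122.5 − 117) / 32) × 4 = 20.6875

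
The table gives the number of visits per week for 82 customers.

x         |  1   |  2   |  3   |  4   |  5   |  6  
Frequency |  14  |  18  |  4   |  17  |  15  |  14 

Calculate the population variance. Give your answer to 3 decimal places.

Values: 1, 2, 3, 4, 5, 6
n = 82, Σfx = 289, mean = 3.5244
Σfx² = 1273
Σf(x − x̄)² = Σfx² − (Σfx)²/n = 1273 − 289²/82 = 254.4512
Population variance = 254.4512 / 82 = 3.1031

3.103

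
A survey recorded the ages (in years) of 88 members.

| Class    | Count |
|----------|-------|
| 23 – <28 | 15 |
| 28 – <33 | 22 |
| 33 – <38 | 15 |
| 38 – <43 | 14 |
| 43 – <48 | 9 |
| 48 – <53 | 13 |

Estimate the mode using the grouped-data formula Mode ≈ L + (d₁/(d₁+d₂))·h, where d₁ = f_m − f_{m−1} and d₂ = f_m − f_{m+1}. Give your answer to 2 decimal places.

Modal class: 28 – <33 (highest frequency 22).
d₁ = 22 − 15 = 7, d₂ = 22 − 15 = 7
Mode ≈ 28 + (7/(7+7)) × 5 = 28 + 2.5000 = 30.5000

30.50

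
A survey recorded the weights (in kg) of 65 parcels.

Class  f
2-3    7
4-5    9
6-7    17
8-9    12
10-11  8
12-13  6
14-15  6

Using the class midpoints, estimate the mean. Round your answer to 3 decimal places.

7.946

Midpoints: 2.5, 4.5, 6.5, 8.5, 10.5, 12.5, 14.5
Σfm = 7×2.5 + 9×4.5 + 17×6.5 + 12×8.5 + 8×10.5 + 6×12.5 + 6×14.5 = 516.5
n = Σf = 65
Mean = 516.5 / 65 = 7.9462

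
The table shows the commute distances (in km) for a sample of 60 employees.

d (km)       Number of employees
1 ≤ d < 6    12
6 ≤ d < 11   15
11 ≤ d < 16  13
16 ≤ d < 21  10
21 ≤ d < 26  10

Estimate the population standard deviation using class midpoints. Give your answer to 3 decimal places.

6.821

Midpoints: 3.5, 8.5, 13.5, 18.5, 23.5
n = 60, Σfm = 765, mean = 12.7500
Σfm² = 12545
Σf(m − x̄)² = Σfm² − (Σfm)²/n = 12545 − 765²/60 = 2791.2500
Population variance = 2791.2500 / 60 = 46.5208
Standard deviation = √46.5208 = 6.8206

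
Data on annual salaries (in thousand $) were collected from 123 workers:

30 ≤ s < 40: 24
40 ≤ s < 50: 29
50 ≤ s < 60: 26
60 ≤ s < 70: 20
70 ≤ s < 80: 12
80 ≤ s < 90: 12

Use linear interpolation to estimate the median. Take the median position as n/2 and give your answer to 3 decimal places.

53.269

Cumulative frequencies: 24, 53, 79, 99, 111, 123
n = 123; position = n/2 = 61.5.
This falls in the class 50 ≤ s < 60: L = 50, F = 53, f = 26, h = 10.
Median ≈ 50 + ((61.5 − 53) / 26) × 10 = 53.2692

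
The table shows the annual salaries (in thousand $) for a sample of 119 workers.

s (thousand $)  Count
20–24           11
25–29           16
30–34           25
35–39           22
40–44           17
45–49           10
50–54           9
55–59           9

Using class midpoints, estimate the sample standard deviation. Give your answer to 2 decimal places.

Midpoints: 22, 27, 32, 37, 42, 47, 52, 57
n = 119, Σfm = 4453, mean = 37.4202
Σfm² = 178361
Σf(m − x̄)² = Σfm² − (Σfm)²/n = 178361 − 4453²/119 = 11728.9916
Sample variance = 11728.9916 / 118 = 99.3982
Standard deviation = √99.3982 = 9.9699

9.97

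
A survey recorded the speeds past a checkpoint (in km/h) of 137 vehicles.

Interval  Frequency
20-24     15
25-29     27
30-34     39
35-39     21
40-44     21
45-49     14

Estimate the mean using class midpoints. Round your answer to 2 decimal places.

Midpoints: 22, 27, 32, 37, 42, 47
Σfm = 15×22 + 27×27 + 39×32 + 21×37 + 21×42 + 14×47 = 4624
n = Σf = 137
Mean = 4624 / 137 = 33.7518

33.75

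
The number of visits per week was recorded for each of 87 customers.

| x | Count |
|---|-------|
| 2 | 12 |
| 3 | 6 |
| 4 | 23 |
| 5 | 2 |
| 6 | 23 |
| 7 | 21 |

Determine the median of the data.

Cumulative frequencies: 12, 18, 41, 43, 66, 87
n = 87, so the median is the value in position (n+1)/2 = 44.
Position 44 falls at value 6.

6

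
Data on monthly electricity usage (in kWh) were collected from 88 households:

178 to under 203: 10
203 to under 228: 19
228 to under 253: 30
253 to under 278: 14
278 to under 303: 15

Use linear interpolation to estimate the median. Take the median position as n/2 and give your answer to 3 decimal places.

Cumulative frequencies: 10, 29, 59, 73, 88
n = 88; position = n/2 = 44.
This falls in the class 228 to under 253: L = 228, F = 29, f = 30, h = 25.
Median ≈ 228 + ((44 − 29) / 30) × 25 = 240.5000

240.500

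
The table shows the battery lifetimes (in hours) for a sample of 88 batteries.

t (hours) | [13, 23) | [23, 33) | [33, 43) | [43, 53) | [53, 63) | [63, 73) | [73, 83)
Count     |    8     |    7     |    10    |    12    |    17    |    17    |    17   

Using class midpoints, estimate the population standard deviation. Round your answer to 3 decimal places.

Midpoints: 18, 28, 38, 48, 58, 68, 78
n = 88, Σfm = 4764, mean = 54.1364
Σfm² = 289392
Σf(m − x̄)² = Σfm² − (Σfm)²/n = 289392 − 4764²/88 = 31486.3636
Population variance = 31486.3636 / 88 = 357.7996
Standard deviation = √357.7996 = 18.9156

18.916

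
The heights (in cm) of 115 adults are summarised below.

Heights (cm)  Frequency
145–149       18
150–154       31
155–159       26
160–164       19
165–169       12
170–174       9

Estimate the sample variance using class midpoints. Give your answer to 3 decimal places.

55.027

Midpoints: 147, 152, 157, 162, 167, 172
n = 115, Σfm = 18070, mean = 157.1304
Σfm² = 2845620
Σf(m − x̄)² = Σfm² − (Σfm)²/n = 2845620 − 18070²/115 = 6273.0435
Sample variance = 6273.0435 / 114 = 55.0267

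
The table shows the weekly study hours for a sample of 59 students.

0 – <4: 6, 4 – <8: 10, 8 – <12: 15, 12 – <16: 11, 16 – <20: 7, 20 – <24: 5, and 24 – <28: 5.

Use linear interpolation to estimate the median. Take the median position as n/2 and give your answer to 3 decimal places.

Cumulative frequencies: 6, 16, 31, 42, 49, 54, 59
n = 59; position = n/2 = 29.5.
This falls in the class 8 – <12: L = 8, F = 16, f = 15, h = 4.
Median ≈ 8 + ((29.5 − 16) / 15) × 4 = 11.6000

11.600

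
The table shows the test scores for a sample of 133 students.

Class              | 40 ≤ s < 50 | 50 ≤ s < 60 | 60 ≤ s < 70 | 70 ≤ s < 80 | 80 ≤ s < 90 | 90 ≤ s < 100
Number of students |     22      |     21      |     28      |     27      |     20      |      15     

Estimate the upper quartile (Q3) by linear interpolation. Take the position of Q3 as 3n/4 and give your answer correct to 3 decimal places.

Cumulative frequencies: 22, 43, 71, 98, 118, 133
n = 133; position = 3n/4 = 99.75.
This falls in the class 80 ≤ s < 90: L = 80, F = 98, f = 20, h = 10.
Upper quartile ≈ 80 + ((99.75 − 98) / 20) × 10 = 80.8750

80.875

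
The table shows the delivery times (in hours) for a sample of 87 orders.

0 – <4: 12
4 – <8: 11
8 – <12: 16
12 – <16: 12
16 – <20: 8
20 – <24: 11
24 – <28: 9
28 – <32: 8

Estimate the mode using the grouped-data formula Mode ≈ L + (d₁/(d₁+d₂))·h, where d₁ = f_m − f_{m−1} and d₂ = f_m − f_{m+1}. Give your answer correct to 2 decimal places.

Modal class: 8 – <12 (highest frequency 16).
d₁ = 16 − 11 = 5, d₂ = 16 − 12 = 4
Mode ≈ 8 + (5/(5+4)) × 4 = 8 + 2.2222 = 10.2222

10.22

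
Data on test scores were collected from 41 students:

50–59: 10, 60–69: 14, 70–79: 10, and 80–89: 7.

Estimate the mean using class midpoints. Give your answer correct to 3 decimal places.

67.915

Midpoints: 54.5, 64.5, 74.5, 84.5
Σfm = 10×54.5 + 14×64.5 + 10×74.5 + 7×84.5 = 2784.5
n = Σf = 41
Mean = 2784.5 / 41 = 67.9146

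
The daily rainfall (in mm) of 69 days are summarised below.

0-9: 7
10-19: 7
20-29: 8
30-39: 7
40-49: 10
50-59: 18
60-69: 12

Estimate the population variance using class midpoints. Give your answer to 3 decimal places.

386.894

Midpoints: 4.5, 14.5, 24.5, 34.5, 44.5, 54.5, 64.5
n = 69, Σfm = 2770.5, mean = 40.1522
Σfm² = 137937.25
Σf(m − x̄)² = Σfm² − (Σfm)²/n = 137937.25 − 2770.5²/69 = 26695.6522
Population variance = 26695.6522 / 69 = 386.8935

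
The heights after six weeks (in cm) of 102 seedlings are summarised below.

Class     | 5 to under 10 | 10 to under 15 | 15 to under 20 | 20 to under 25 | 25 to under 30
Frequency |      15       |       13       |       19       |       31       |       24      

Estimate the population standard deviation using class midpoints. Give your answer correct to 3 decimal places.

6.775

Midpoints: 7.5, 12.5, 17.5, 22.5, 27.5
n = 102, Σfm = 1965, mean = 19.2647
Σfm² = 42537.5
Σf(m − x̄)² = Σfm² − (Σfm)²/n = 42537.5 − 1965²/102 = 4682.3529
Population variance = 4682.3529 / 102 = 45.9054
Standard deviation = √45.9054 = 6.7754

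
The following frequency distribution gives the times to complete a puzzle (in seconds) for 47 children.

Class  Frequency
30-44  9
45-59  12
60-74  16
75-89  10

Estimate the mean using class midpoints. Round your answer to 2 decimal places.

60.62

Midpoints: 37, 52, 67, 82
Σfm = 9×37 + 12×52 + 16×67 + 10×82 = 2849
n = Σf = 47
Mean = 2849 / 47 = 60.6170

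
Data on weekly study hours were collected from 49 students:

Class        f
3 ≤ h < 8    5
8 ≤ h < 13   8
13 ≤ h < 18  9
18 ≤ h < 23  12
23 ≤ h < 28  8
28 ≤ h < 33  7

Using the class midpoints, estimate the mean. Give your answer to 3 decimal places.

18.663

Midpoints: 5.5, 10.5, 15.5, 20.5, 25.5, 30.5
Σfm = 5×5.5 + 8×10.5 + 9×15.5 + 12×20.5 + 8×25.5 + 7×30.5 = 914.5
n = Σf = 49
Mean = 914.5 / 49 = 18.6633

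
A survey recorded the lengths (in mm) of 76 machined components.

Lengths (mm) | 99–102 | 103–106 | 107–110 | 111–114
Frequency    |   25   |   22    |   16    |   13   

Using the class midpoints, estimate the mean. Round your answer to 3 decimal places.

Midpoints: 100.5, 104.5, 108.5, 112.5
Σfm = 25×100.5 + 22×104.5 + 16×108.5 + 13×112.5 = 8010
n = Σf = 76
Mean = 8010 / 76 = 105.3947

105.395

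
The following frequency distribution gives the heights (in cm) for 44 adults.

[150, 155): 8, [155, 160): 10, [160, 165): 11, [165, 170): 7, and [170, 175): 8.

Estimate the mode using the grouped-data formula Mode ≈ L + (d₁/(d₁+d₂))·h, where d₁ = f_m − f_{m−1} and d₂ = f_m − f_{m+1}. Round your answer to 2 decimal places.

Modal class: [160, 165) (highest frequency 11).
d₁ = 11 − 10 = 1, d₂ = 11 − 7 = 4
Mode ≈ 160 + (1/(1+4)) × 5 = 160 + 1.0000 = 161.0000

161.00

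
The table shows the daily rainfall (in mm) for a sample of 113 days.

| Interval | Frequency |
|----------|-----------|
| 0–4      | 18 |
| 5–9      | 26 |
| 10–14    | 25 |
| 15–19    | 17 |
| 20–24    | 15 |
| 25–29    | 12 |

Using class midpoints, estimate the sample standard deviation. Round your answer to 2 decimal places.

7.89

Midpoints: 2, 7, 12, 17, 22, 27
n = 113, Σfm = 1461, mean = 12.9292
Σfm² = 25867
Σf(m − x̄)² = Σfm² − (Σfm)²/n = 25867 − 1461²/113 = 6977.4336
Sample variance = 6977.4336 / 112 = 62.2985
Standard deviation = √62.2985 = 7.8929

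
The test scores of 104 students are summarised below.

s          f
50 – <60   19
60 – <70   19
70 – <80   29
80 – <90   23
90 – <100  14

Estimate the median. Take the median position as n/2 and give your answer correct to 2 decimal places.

Cumulative frequencies: 19, 38, 67, 90, 104
n = 104; position = n/2 = 52.
This falls in the class 70 – <80: L = 70, F = 38, f = 29, h = 10.
Median ≈ 70 + ((52 − 38) / 29) × 10 = 74.8276

74.83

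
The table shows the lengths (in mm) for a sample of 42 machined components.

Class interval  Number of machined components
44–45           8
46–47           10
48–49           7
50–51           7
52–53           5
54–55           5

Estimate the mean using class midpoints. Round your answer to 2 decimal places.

Midpoints: 44.5, 46.5, 48.5, 50.5, 52.5, 54.5
Σfm = 8×44.5 + 10×46.5 + 7×48.5 + 7×50.5 + 5×52.5 + 5×54.5 = 2049
n = Σf = 42
Mean = 2049 / 42 = 48.7857

48.79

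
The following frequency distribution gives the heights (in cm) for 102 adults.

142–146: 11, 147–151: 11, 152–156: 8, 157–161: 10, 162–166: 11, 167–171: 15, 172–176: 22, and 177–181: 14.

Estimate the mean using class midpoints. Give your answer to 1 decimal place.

Midpoints: 144, 149, 154, 159, 164, 169, 174, 179
Σfm = 11×144 + 11×149 + 8×154 + 10×159 + 11×164 + 15×169 + 22×174 + 14×179 = 16718
n = Σf = 102
Mean = 16718 / 102 = 163.9020

163.9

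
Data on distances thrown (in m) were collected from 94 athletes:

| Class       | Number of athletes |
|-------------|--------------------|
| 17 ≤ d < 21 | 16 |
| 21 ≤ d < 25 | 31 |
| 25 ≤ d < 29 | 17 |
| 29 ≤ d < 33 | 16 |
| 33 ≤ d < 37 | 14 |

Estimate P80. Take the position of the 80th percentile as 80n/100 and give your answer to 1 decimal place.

31.8

Cumulative frequencies: 16, 47, 64, 80, 94
n = 94; position = 80n/100 = 75.2.
This falls in the class 29 ≤ d < 33: L = 29, F = 64, f = 16, h = 4.
80th percentile ≈ 29 + ((75.2 − 64) / 16) × 4 = 31.8000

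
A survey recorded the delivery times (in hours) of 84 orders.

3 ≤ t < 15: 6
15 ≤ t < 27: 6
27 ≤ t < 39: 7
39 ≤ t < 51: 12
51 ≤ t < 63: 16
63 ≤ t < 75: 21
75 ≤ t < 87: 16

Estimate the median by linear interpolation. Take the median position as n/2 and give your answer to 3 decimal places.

59.250

Cumulative frequencies: 6, 12, 19, 31, 47, 68, 84
n = 84; position = n/2 = 42.
This falls in the class 51 ≤ t < 63: L = 51, F = 31, f = 16, h = 12.
Median ≈ 51 + ((42 − 31) / 16) × 12 = 59.2500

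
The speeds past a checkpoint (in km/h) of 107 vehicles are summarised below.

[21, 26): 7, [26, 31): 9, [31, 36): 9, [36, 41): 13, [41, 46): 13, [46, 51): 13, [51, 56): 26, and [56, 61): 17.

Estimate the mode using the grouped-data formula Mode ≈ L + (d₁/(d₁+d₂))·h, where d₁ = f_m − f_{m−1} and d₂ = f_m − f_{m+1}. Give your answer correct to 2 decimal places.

Modal class: [51, 56) (highest frequency 26).
d₁ = 26 − 13 = 13, d₂ = 26 − 17 = 9
Mode ≈ 51 + (13/(13+9)) × 5 = 51 + 2.9545 = 53.9545

53.95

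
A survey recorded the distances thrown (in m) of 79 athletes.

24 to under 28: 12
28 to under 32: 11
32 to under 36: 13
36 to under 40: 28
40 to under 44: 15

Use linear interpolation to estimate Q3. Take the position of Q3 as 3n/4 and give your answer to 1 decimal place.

Cumulative frequencies: 12, 23, 36, 64, 79
n = 79; position = 3n/4 = 59.25.
This falls in the class 36 to under 40: L = 36, F = 36, f = 28, h = 4.
Upper quartile ≈ 36 + ((59.25 − 36) / 28) × 4 = 39.3214

39.3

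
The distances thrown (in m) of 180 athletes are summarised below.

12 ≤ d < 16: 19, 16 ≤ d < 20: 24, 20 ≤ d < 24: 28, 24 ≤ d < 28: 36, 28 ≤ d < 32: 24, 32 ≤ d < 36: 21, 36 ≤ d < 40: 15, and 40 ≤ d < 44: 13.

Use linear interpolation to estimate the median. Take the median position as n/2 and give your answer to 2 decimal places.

26.11

Cumulative frequencies: 19, 43, 71, 107, 131, 152, 167, 180
n = 180; position = n/2 = 90.
This falls in the class 24 ≤ d < 28: L = 24, F = 71, f = 36, h = 4.
Median ≈ 24 + ((90 − 71) / 36) × 4 = 26.1111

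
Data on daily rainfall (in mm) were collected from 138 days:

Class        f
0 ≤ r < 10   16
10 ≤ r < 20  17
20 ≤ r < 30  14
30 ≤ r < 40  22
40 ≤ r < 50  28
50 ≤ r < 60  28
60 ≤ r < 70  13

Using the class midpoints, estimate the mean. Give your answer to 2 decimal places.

36.96

Midpoints: 5, 15, 25, 35, 45, 55, 65
Σfm = 16×5 + 17×15 + 14×25 + 22×35 + 28×45 + 28×55 + 13×65 = 5100
n = Σf = 138
Mean = 5100 / 138 = 36.9565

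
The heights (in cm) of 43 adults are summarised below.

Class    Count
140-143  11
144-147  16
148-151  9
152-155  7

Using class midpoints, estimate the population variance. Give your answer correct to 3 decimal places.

Midpoints: 141.5, 145.5, 149.5, 153.5
n = 43, Σfm = 6304.5, mean = 146.6163
Σfm² = 925056.75
Σf(m − x̄)² = Σfm² − (Σfm)²/n = 925056.75 − 6304.5²/43 = 714.4186
Population variance = 714.4186 / 43 = 16.6144

16.614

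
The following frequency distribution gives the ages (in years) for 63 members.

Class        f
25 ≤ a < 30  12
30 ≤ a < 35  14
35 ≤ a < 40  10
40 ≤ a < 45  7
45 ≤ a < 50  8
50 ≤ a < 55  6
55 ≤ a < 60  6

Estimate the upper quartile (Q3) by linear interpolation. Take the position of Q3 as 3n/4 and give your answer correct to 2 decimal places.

47.66

Cumulative frequencies: 12, 26, 36, 43, 51, 57, 63
n = 63; position = 3n/4 = 47.25.
This falls in the class 45 ≤ a < 50: L = 45, F = 43, f = 8, h = 5.
Upper quartile ≈ 45 + ((47.25 − 43) / 8) × 5 = 47.6562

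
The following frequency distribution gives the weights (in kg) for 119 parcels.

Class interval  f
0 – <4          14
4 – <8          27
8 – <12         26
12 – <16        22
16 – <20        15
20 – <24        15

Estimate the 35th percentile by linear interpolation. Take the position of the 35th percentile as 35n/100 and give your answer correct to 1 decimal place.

Cumulative frequencies: 14, 41, 67, 89, 104, 119
n = 119; position = 35n/100 = 41.65.
This falls in the class 8 – <12: L = 8, F = 41, f = 26, h = 4.
35th percentile ≈ 8 + ((41.65 − 41) / 26) × 4 = 8.1000

8.1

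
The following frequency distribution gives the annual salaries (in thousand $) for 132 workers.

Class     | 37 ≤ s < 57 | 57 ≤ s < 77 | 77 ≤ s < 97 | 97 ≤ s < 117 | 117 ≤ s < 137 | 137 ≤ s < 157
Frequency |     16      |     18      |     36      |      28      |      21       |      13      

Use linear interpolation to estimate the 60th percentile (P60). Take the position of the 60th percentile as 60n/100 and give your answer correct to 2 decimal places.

103.57

Cumulative frequencies: 16, 34, 70, 98, 119, 132
n = 132; position = 60n/100 = 79.2.
This falls in the class 97 ≤ s < 117: L = 97, F = 70, f = 28, h = 20.
60th percentile ≈ 97 + ((79.2 − 70) / 28) × 20 = 103.5714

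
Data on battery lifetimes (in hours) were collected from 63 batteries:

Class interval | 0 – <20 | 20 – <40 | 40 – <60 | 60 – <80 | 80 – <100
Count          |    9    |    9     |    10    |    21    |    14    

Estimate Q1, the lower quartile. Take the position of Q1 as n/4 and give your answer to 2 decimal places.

35.00

Cumulative frequencies: 9, 18, 28, 49, 63
n = 63; position = n/4 = 15.75.
This falls in the class 20 – <40: L = 20, F = 9, f = 9, h = 20.
Lower quartile ≈ 20 + ((15.75 − 9) / 9) × 20 = 35.0000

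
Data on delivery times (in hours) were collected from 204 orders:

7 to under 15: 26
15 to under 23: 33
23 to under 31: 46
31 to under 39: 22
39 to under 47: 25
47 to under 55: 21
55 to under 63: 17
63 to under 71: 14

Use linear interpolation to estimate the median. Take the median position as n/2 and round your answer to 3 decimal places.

30.478

Cumulative frequencies: 26, 59, 105, 127, 152, 173, 190, 204
n = 204; position = n/2 = 102.
This falls in the class 23 to under 31: L = 23, F = 59, f = 46, h = 8.
Median ≈ 23 + ((102 − 59) / 46) × 8 = 30.4783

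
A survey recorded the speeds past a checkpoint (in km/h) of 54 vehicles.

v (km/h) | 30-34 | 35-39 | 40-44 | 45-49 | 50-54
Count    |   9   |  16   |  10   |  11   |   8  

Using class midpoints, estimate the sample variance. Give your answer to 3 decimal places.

Midpoints: 32, 37, 42, 47, 52
n = 54, Σfm = 2233, mean = 41.3519
Σfm² = 94691
Σf(m − x̄)² = Σfm² − (Σfm)²/n = 94691 − 2233²/54 = 2352.3148
Sample variance = 2352.3148 / 53 = 44.3833

44.383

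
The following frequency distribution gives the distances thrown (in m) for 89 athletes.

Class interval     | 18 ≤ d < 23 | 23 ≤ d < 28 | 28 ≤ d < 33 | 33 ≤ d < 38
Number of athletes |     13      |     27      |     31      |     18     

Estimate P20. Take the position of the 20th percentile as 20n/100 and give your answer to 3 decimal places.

23.889

Cumulative frequencies: 13, 40, 71, 89
n = 89; position = 20n/100 = 17.8.
This falls in the class 23 ≤ d < 28: L = 23, F = 13, f = 27, h = 5.
20th percentile ≈ 23 + ((17.8 − 13) / 27) × 5 = 23.8889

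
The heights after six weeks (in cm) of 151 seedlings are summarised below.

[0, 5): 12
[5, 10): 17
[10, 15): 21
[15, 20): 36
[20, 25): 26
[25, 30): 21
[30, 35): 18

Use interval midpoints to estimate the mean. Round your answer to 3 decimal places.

Midpoints: 2.5, 7.5, 12.5, 17.5, 22.5, 27.5, 32.5
Σfm = 12×2.5 + 17×7.5 + 21×12.5 + 36×17.5 + 26×22.5 + 21×27.5 + 18×32.5 = 2797.5
n = Σf = 151
Mean = 2797.5 / 151 = 18.5265

18.526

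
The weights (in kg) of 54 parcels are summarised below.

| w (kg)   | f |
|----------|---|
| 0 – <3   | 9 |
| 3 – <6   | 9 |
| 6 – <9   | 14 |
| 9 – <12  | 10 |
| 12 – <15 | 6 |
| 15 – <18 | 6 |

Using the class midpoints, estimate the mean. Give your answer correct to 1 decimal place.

8.2

Midpoints: 1.5, 4.5, 7.5, 10.5, 13.5, 16.5
Σfm = 9×1.5 + 9×4.5 + 14×7.5 + 10×10.5 + 6×13.5 + 6×16.5 = 444
n = Σf = 54
Mean = 444 / 54 = 8.2222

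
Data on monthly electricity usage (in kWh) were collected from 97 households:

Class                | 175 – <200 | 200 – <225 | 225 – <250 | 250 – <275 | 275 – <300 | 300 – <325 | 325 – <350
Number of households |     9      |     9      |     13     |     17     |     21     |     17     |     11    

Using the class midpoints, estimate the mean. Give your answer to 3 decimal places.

Midpoints: 187.5, 212.5, 237.5, 262.5, 287.5, 312.5, 337.5
Σfm = 9×187.5 + 9×212.5 + 13×237.5 + 17×262.5 + 21×287.5 + 17×312.5 + 11×337.5 = 26212.5
n = Σf = 97
Mean = 26212.5 / 97 = 270.2320

270.232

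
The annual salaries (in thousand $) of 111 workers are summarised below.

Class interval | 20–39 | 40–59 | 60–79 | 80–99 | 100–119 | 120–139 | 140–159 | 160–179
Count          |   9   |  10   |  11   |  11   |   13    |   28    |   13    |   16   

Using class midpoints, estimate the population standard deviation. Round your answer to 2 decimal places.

Midpoints: 29.5, 49.5, 69.5, 89.5, 109.5, 129.5, 149.5, 169.5
n = 111, Σfm = 12214.5, mean = 110.0405
Σfm² = 1549257.75
Σf(m − x̄)² = Σfm² − (Σfm)²/n = 1549257.75 − 12214.5²/111 = 205167.5676
Population variance = 205167.5676 / 111 = 1848.3565
Standard deviation = √1848.3565 = 42.9925

42.99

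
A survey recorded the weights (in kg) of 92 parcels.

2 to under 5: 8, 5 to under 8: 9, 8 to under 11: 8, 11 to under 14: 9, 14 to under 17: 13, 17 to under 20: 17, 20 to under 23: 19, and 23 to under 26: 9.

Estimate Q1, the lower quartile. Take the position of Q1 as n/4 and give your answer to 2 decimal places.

10.25

Cumulative frequencies: 8, 17, 25, 34, 47, 64, 83, 92
n = 92; position = n/4 = 23.
This falls in the class 8 to under 11: L = 8, F = 17, f = 8, h = 3.
Lower quartile ≈ 8 + ((23 − 17) / 8) × 3 = 10.2500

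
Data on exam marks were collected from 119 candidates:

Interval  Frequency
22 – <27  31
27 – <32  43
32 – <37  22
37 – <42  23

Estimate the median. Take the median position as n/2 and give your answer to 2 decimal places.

30.31

Cumulative frequencies: 31, 74, 96, 119
n = 119; position = n/2 = 59.5.
This falls in the class 27 – <32: L = 27, F = 31, f = 43, h = 5.
Median ≈ 27 + ((59.5 − 31) / 43) × 5 = 30.3140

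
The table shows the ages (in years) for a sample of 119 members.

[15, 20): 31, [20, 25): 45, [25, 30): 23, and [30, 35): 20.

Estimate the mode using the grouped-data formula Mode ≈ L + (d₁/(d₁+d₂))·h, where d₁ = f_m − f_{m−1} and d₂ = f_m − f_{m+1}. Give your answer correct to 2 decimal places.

Modal class: [20, 25) (highest frequency 45).
d₁ = 45 − 31 = 14, d₂ = 45 − 23 = 22
Mode ≈ 20 + (14/(14+22)) × 5 = 20 + 1.9444 = 21.9444

21.94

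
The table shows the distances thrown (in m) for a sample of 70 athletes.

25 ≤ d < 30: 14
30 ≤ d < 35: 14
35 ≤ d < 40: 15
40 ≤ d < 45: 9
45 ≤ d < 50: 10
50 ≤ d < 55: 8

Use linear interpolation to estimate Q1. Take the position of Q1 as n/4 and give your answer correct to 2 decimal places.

Cumulative frequencies: 14, 28, 43, 52, 62, 70
n = 70; position = n/4 = 17.5.
This falls in the class 30 ≤ d < 35: L = 30, F = 14, f = 14, h = 5.
Lower quartile ≈ 30 + ((17.5 − 14) / 14) × 5 = 31.2500

31.25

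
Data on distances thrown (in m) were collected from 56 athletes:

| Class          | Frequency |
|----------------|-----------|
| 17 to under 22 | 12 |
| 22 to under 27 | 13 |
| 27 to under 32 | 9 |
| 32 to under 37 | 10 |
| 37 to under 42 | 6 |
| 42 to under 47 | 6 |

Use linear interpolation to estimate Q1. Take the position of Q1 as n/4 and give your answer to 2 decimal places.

22.77

Cumulative frequencies: 12, 25, 34, 44, 50, 56
n = 56; position = n/4 = 14.
This falls in the class 22 to under 27: L = 22, F = 12, f = 13, h = 5.
Lower quartile ≈ 22 + ((14 − 12) / 13) × 5 = 22.7692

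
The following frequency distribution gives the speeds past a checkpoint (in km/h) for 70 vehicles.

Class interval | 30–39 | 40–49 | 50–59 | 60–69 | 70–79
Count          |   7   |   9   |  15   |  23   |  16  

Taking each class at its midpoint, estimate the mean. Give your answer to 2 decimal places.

Midpoints: 34.5, 44.5, 54.5, 64.5, 74.5
Σfm = 7×34.5 + 9×44.5 + 15×54.5 + 23×64.5 + 16×74.5 = 4135
n = Σf = 70
Mean = 4135 / 70 = 59.0714

59.07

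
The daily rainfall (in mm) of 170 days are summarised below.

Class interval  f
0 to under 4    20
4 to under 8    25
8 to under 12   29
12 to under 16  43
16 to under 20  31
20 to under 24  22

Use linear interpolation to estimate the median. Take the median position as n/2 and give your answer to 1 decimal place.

13.0

Cumulative frequencies: 20, 45, 74, 117, 148, 170
n = 170; position = n/2 = 85.
This falls in the class 12 to under 16: L = 12, F = 74, f = 43, h = 4.
Median ≈ 12 + ((85 − 74) / 43) × 4 = 13.0233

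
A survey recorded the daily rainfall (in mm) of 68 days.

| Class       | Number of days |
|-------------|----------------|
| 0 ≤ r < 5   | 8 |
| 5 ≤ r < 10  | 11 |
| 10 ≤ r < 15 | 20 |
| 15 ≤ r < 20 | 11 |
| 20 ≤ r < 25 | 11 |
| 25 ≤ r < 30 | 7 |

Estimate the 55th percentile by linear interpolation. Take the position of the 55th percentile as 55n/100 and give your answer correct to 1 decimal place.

Cumulative frequencies: 8, 19, 39, 50, 61, 68
n = 68; position = 55n/100 = 37.4.
This falls in the class 10 ≤ r < 15: L = 10, F = 19, f = 20, h = 5.
55th percentile ≈ 10 + ((37.4 − 19) / 20) × 5 = 14.6000

14.6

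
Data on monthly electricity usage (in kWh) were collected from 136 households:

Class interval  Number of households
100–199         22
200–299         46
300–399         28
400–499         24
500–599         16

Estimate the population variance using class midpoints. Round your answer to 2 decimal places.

Midpoints: 149.5, 249.5, 349.5, 449.5, 549.5
n = 136, Σfm = 44132, mean = 324.5000
Σfm² = 16455834
Σf(m − x̄)² = Σfm² − (Σfm)²/n = 16455834 − 44132²/136 = 2135000.0000
Population variance = 2135000.0000 / 136 = 15698.5294

15698.53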